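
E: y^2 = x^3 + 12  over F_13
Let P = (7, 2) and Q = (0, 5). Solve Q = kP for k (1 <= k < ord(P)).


Enumerate multiples of P until we hit Q = (0, 5):
  1P = (7, 2)
  2P = (0, 5)
Match found at i = 2.

k = 2


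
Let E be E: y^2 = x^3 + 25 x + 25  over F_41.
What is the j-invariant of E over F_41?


Delta = -16(4 a^3 + 27 b^2) mod 41 = 16
-1728 * (4 a)^3 = -1728 * (4*25)^3 mod 41 = 22
j = 22 * 16^(-1) mod 41 = 27

j = 27 (mod 41)


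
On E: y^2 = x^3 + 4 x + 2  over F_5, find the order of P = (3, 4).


Compute successive multiples of P until we hit O:
  1P = (3, 4)
  2P = (3, 1)
  3P = O

ord(P) = 3


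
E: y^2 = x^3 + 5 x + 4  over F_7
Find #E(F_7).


For each x in F_7, count y with y^2 = x^3 + 5 x + 4 mod 7:
  x = 0: RHS = 4, y in [2, 5]  -> 2 point(s)
  x = 2: RHS = 1, y in [1, 6]  -> 2 point(s)
  x = 3: RHS = 4, y in [2, 5]  -> 2 point(s)
  x = 4: RHS = 4, y in [2, 5]  -> 2 point(s)
  x = 5: RHS = 0, y in [0]  -> 1 point(s)
Affine points: 9. Add the point at infinity: total = 10.

#E(F_7) = 10


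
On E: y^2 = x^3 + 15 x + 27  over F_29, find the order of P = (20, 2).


Compute successive multiples of P until we hit O:
  1P = (20, 2)
  2P = (24, 1)
  3P = (5, 16)
  4P = (5, 13)
  5P = (24, 28)
  6P = (20, 27)
  7P = O

ord(P) = 7


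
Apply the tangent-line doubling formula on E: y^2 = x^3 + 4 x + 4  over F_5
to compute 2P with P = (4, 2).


Doubling: s = (3 x1^2 + a) / (2 y1)
s = (3*4^2 + 4) / (2*2) mod 5 = 3
x3 = s^2 - 2 x1 mod 5 = 3^2 - 2*4 = 1
y3 = s (x1 - x3) - y1 mod 5 = 3 * (4 - 1) - 2 = 2

2P = (1, 2)


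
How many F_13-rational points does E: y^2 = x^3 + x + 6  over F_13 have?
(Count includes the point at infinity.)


For each x in F_13, count y with y^2 = x^3 + 1 x + 6 mod 13:
  x = 2: RHS = 3, y in [4, 9]  -> 2 point(s)
  x = 3: RHS = 10, y in [6, 7]  -> 2 point(s)
  x = 4: RHS = 9, y in [3, 10]  -> 2 point(s)
  x = 9: RHS = 3, y in [4, 9]  -> 2 point(s)
  x = 11: RHS = 9, y in [3, 10]  -> 2 point(s)
  x = 12: RHS = 4, y in [2, 11]  -> 2 point(s)
Affine points: 12. Add the point at infinity: total = 13.

#E(F_13) = 13


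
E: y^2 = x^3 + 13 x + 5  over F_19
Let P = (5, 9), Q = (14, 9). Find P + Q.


P != Q, so use the chord formula.
s = (y2 - y1) / (x2 - x1) = (0) / (9) mod 19 = 0
x3 = s^2 - x1 - x2 mod 19 = 0^2 - 5 - 14 = 0
y3 = s (x1 - x3) - y1 mod 19 = 0 * (5 - 0) - 9 = 10

P + Q = (0, 10)


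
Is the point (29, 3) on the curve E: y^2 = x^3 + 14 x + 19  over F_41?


Check whether y^2 = x^3 + 14 x + 19 (mod 41) for (x, y) = (29, 3).
LHS: y^2 = 3^2 mod 41 = 9
RHS: x^3 + 14 x + 19 = 29^3 + 14*29 + 19 mod 41 = 9
LHS = RHS

Yes, on the curve


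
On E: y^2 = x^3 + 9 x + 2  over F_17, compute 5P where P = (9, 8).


k = 5 = 101_2 (binary, LSB first: 101)
Double-and-add from P = (9, 8):
  bit 0 = 1: acc = O + (9, 8) = (9, 8)
  bit 1 = 0: acc unchanged = (9, 8)
  bit 2 = 1: acc = (9, 8) + (5, 11) = (11, 2)

5P = (11, 2)


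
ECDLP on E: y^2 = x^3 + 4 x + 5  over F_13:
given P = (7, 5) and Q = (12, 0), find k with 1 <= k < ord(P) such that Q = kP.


Enumerate multiples of P until we hit Q = (12, 0):
  1P = (7, 5)
  2P = (9, 9)
  3P = (1, 7)
  4P = (8, 4)
  5P = (12, 0)
Match found at i = 5.

k = 5


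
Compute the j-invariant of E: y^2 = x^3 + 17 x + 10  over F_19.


Delta = -16(4 a^3 + 27 b^2) mod 19 = 5
-1728 * (4 a)^3 = -1728 * (4*17)^3 mod 19 = 1
j = 1 * 5^(-1) mod 19 = 4

j = 4 (mod 19)


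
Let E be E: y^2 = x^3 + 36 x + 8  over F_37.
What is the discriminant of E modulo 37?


4 a^3 + 27 b^2 = 4*36^3 + 27*8^2 = 186624 + 1728 = 188352
Delta = -16 * (188352) = -3013632
Delta mod 37 = 18

Delta = 18 (mod 37)


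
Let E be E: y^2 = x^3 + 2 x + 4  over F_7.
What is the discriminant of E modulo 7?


4 a^3 + 27 b^2 = 4*2^3 + 27*4^2 = 32 + 432 = 464
Delta = -16 * (464) = -7424
Delta mod 7 = 3

Delta = 3 (mod 7)


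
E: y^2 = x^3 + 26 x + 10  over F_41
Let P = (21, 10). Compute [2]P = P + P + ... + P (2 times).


k = 2 = 10_2 (binary, LSB first: 01)
Double-and-add from P = (21, 10):
  bit 0 = 0: acc unchanged = O
  bit 1 = 1: acc = O + (22, 23) = (22, 23)

2P = (22, 23)


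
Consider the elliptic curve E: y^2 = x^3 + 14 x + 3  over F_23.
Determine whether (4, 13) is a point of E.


Check whether y^2 = x^3 + 14 x + 3 (mod 23) for (x, y) = (4, 13).
LHS: y^2 = 13^2 mod 23 = 8
RHS: x^3 + 14 x + 3 = 4^3 + 14*4 + 3 mod 23 = 8
LHS = RHS

Yes, on the curve


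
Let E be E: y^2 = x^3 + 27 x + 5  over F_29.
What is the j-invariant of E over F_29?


Delta = -16(4 a^3 + 27 b^2) mod 29 = 7
-1728 * (4 a)^3 = -1728 * (4*27)^3 mod 29 = 4
j = 4 * 7^(-1) mod 29 = 13

j = 13 (mod 29)


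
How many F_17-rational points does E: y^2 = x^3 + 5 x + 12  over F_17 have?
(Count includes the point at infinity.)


For each x in F_17, count y with y^2 = x^3 + 5 x + 12 mod 17:
  x = 1: RHS = 1, y in [1, 16]  -> 2 point(s)
  x = 2: RHS = 13, y in [8, 9]  -> 2 point(s)
  x = 5: RHS = 9, y in [3, 14]  -> 2 point(s)
  x = 7: RHS = 16, y in [4, 13]  -> 2 point(s)
  x = 9: RHS = 4, y in [2, 15]  -> 2 point(s)
  x = 10: RHS = 8, y in [5, 12]  -> 2 point(s)
  x = 11: RHS = 4, y in [2, 15]  -> 2 point(s)
  x = 12: RHS = 15, y in [7, 10]  -> 2 point(s)
  x = 13: RHS = 13, y in [8, 9]  -> 2 point(s)
  x = 14: RHS = 4, y in [2, 15]  -> 2 point(s)
Affine points: 20. Add the point at infinity: total = 21.

#E(F_17) = 21


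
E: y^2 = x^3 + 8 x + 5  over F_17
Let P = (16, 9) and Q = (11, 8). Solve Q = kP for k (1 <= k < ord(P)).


Enumerate multiples of P until we hit Q = (11, 8):
  1P = (16, 9)
  2P = (4, 4)
  3P = (15, 7)
  4P = (7, 9)
  5P = (11, 8)
Match found at i = 5.

k = 5


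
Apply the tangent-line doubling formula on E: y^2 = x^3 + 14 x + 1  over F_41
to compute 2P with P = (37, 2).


Doubling: s = (3 x1^2 + a) / (2 y1)
s = (3*37^2 + 14) / (2*2) mod 41 = 36
x3 = s^2 - 2 x1 mod 41 = 36^2 - 2*37 = 33
y3 = s (x1 - x3) - y1 mod 41 = 36 * (37 - 33) - 2 = 19

2P = (33, 19)


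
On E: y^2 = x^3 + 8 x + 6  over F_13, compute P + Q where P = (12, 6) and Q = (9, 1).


P != Q, so use the chord formula.
s = (y2 - y1) / (x2 - x1) = (8) / (10) mod 13 = 6
x3 = s^2 - x1 - x2 mod 13 = 6^2 - 12 - 9 = 2
y3 = s (x1 - x3) - y1 mod 13 = 6 * (12 - 2) - 6 = 2

P + Q = (2, 2)


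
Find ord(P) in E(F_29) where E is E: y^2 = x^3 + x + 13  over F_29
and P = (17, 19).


Compute successive multiples of P until we hit O:
  1P = (17, 19)
  2P = (4, 20)
  3P = (2, 20)
  4P = (14, 4)
  5P = (23, 9)
  6P = (24, 12)
  7P = (18, 11)
  8P = (0, 19)
  ... (continuing to 22P)
  22P = O

ord(P) = 22


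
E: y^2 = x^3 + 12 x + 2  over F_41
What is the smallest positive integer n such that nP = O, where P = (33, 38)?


Compute successive multiples of P until we hit O:
  1P = (33, 38)
  2P = (24, 25)
  3P = (20, 40)
  4P = (38, 29)
  5P = (29, 4)
  6P = (0, 17)
  7P = (4, 14)
  8P = (8, 35)
  ... (continuing to 33P)
  33P = O

ord(P) = 33


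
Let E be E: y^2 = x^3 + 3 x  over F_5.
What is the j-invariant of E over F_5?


Delta = -16(4 a^3 + 27 b^2) mod 5 = 2
-1728 * (4 a)^3 = -1728 * (4*3)^3 mod 5 = 1
j = 1 * 2^(-1) mod 5 = 3

j = 3 (mod 5)


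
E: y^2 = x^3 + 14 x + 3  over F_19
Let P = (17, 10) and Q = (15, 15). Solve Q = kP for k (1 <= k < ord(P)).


Enumerate multiples of P until we hit Q = (15, 15):
  1P = (17, 10)
  2P = (15, 4)
  3P = (15, 15)
Match found at i = 3.

k = 3


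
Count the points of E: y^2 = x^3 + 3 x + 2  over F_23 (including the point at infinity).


For each x in F_23, count y with y^2 = x^3 + 3 x + 2 mod 23:
  x = 0: RHS = 2, y in [5, 18]  -> 2 point(s)
  x = 1: RHS = 6, y in [11, 12]  -> 2 point(s)
  x = 2: RHS = 16, y in [4, 19]  -> 2 point(s)
  x = 4: RHS = 9, y in [3, 20]  -> 2 point(s)
  x = 5: RHS = 4, y in [2, 21]  -> 2 point(s)
  x = 6: RHS = 6, y in [11, 12]  -> 2 point(s)
  x = 8: RHS = 9, y in [3, 20]  -> 2 point(s)
  x = 11: RHS = 9, y in [3, 20]  -> 2 point(s)
  x = 12: RHS = 18, y in [8, 15]  -> 2 point(s)
  x = 15: RHS = 18, y in [8, 15]  -> 2 point(s)
  x = 16: RHS = 6, y in [11, 12]  -> 2 point(s)
  x = 18: RHS = 0, y in [0]  -> 1 point(s)
  x = 19: RHS = 18, y in [8, 15]  -> 2 point(s)
  x = 20: RHS = 12, y in [9, 14]  -> 2 point(s)
Affine points: 27. Add the point at infinity: total = 28.

#E(F_23) = 28


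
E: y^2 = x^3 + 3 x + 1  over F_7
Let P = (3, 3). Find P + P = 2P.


Doubling: s = (3 x1^2 + a) / (2 y1)
s = (3*3^2 + 3) / (2*3) mod 7 = 5
x3 = s^2 - 2 x1 mod 7 = 5^2 - 2*3 = 5
y3 = s (x1 - x3) - y1 mod 7 = 5 * (3 - 5) - 3 = 1

2P = (5, 1)


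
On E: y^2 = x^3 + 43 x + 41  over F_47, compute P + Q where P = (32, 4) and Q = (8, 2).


P != Q, so use the chord formula.
s = (y2 - y1) / (x2 - x1) = (45) / (23) mod 47 = 4
x3 = s^2 - x1 - x2 mod 47 = 4^2 - 32 - 8 = 23
y3 = s (x1 - x3) - y1 mod 47 = 4 * (32 - 23) - 4 = 32

P + Q = (23, 32)


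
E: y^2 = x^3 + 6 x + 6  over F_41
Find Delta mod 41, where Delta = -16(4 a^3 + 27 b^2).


4 a^3 + 27 b^2 = 4*6^3 + 27*6^2 = 864 + 972 = 1836
Delta = -16 * (1836) = -29376
Delta mod 41 = 21

Delta = 21 (mod 41)


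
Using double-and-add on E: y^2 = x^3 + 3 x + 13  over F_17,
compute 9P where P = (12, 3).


k = 9 = 1001_2 (binary, LSB first: 1001)
Double-and-add from P = (12, 3):
  bit 0 = 1: acc = O + (12, 3) = (12, 3)
  bit 1 = 0: acc unchanged = (12, 3)
  bit 2 = 0: acc unchanged = (12, 3)
  bit 3 = 1: acc = (12, 3) + (9, 15) = (12, 14)

9P = (12, 14)


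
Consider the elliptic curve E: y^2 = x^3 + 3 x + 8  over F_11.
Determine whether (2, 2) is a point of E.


Check whether y^2 = x^3 + 3 x + 8 (mod 11) for (x, y) = (2, 2).
LHS: y^2 = 2^2 mod 11 = 4
RHS: x^3 + 3 x + 8 = 2^3 + 3*2 + 8 mod 11 = 0
LHS != RHS

No, not on the curve


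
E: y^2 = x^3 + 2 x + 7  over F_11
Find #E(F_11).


For each x in F_11, count y with y^2 = x^3 + 2 x + 7 mod 11:
  x = 6: RHS = 4, y in [2, 9]  -> 2 point(s)
  x = 7: RHS = 1, y in [1, 10]  -> 2 point(s)
  x = 10: RHS = 4, y in [2, 9]  -> 2 point(s)
Affine points: 6. Add the point at infinity: total = 7.

#E(F_11) = 7


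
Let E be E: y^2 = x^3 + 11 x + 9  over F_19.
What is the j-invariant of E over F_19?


Delta = -16(4 a^3 + 27 b^2) mod 19 = 18
-1728 * (4 a)^3 = -1728 * (4*11)^3 mod 19 = 7
j = 7 * 18^(-1) mod 19 = 12

j = 12 (mod 19)


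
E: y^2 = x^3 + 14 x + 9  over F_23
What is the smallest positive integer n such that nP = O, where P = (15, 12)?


Compute successive multiples of P until we hit O:
  1P = (15, 12)
  2P = (17, 13)
  3P = (20, 20)
  4P = (20, 3)
  5P = (17, 10)
  6P = (15, 11)
  7P = O

ord(P) = 7


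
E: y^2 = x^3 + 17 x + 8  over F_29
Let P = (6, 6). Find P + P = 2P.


Doubling: s = (3 x1^2 + a) / (2 y1)
s = (3*6^2 + 17) / (2*6) mod 29 = 8
x3 = s^2 - 2 x1 mod 29 = 8^2 - 2*6 = 23
y3 = s (x1 - x3) - y1 mod 29 = 8 * (6 - 23) - 6 = 3

2P = (23, 3)


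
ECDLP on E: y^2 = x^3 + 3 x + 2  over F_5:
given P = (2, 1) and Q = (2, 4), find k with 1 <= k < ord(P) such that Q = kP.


Enumerate multiples of P until we hit Q = (2, 4):
  1P = (2, 1)
  2P = (1, 4)
  3P = (1, 1)
  4P = (2, 4)
Match found at i = 4.

k = 4


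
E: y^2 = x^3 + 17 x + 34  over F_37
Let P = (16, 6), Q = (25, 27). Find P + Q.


P != Q, so use the chord formula.
s = (y2 - y1) / (x2 - x1) = (21) / (9) mod 37 = 27
x3 = s^2 - x1 - x2 mod 37 = 27^2 - 16 - 25 = 22
y3 = s (x1 - x3) - y1 mod 37 = 27 * (16 - 22) - 6 = 17

P + Q = (22, 17)


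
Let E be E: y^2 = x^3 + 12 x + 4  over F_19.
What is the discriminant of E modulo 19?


4 a^3 + 27 b^2 = 4*12^3 + 27*4^2 = 6912 + 432 = 7344
Delta = -16 * (7344) = -117504
Delta mod 19 = 11

Delta = 11 (mod 19)


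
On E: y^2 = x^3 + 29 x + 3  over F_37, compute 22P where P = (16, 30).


k = 22 = 10110_2 (binary, LSB first: 01101)
Double-and-add from P = (16, 30):
  bit 0 = 0: acc unchanged = O
  bit 1 = 1: acc = O + (1, 12) = (1, 12)
  bit 2 = 1: acc = (1, 12) + (8, 28) = (0, 22)
  bit 3 = 0: acc unchanged = (0, 22)
  bit 4 = 1: acc = (0, 22) + (35, 23) = (30, 30)

22P = (30, 30)


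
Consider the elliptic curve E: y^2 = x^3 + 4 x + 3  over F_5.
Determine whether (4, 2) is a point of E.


Check whether y^2 = x^3 + 4 x + 3 (mod 5) for (x, y) = (4, 2).
LHS: y^2 = 2^2 mod 5 = 4
RHS: x^3 + 4 x + 3 = 4^3 + 4*4 + 3 mod 5 = 3
LHS != RHS

No, not on the curve


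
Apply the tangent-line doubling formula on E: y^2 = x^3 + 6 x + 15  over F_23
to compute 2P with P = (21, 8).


Doubling: s = (3 x1^2 + a) / (2 y1)
s = (3*21^2 + 6) / (2*8) mod 23 = 4
x3 = s^2 - 2 x1 mod 23 = 4^2 - 2*21 = 20
y3 = s (x1 - x3) - y1 mod 23 = 4 * (21 - 20) - 8 = 19

2P = (20, 19)


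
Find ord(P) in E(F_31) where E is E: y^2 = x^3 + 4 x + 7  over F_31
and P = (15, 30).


Compute successive multiples of P until we hit O:
  1P = (15, 30)
  2P = (11, 7)
  3P = (9, 20)
  4P = (27, 12)
  5P = (30, 8)
  6P = (0, 10)
  7P = (4, 26)
  8P = (17, 20)
  ... (continuing to 23P)
  23P = O

ord(P) = 23


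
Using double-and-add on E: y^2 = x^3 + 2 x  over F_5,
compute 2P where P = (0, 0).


k = 2 = 10_2 (binary, LSB first: 01)
Double-and-add from P = (0, 0):
  bit 0 = 0: acc unchanged = O
  bit 1 = 1: acc = O + O = O

2P = O


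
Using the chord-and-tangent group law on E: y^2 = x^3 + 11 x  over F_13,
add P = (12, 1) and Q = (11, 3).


P != Q, so use the chord formula.
s = (y2 - y1) / (x2 - x1) = (2) / (12) mod 13 = 11
x3 = s^2 - x1 - x2 mod 13 = 11^2 - 12 - 11 = 7
y3 = s (x1 - x3) - y1 mod 13 = 11 * (12 - 7) - 1 = 2

P + Q = (7, 2)


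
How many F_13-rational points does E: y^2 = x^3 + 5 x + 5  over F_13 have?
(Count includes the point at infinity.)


For each x in F_13, count y with y^2 = x^3 + 5 x + 5 mod 13:
  x = 2: RHS = 10, y in [6, 7]  -> 2 point(s)
  x = 5: RHS = 12, y in [5, 8]  -> 2 point(s)
  x = 6: RHS = 4, y in [2, 11]  -> 2 point(s)
  x = 9: RHS = 12, y in [5, 8]  -> 2 point(s)
  x = 11: RHS = 0, y in [0]  -> 1 point(s)
  x = 12: RHS = 12, y in [5, 8]  -> 2 point(s)
Affine points: 11. Add the point at infinity: total = 12.

#E(F_13) = 12


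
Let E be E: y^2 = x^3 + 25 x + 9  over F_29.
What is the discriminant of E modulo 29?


4 a^3 + 27 b^2 = 4*25^3 + 27*9^2 = 62500 + 2187 = 64687
Delta = -16 * (64687) = -1034992
Delta mod 29 = 18

Delta = 18 (mod 29)


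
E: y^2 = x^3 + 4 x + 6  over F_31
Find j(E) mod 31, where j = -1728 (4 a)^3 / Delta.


Delta = -16(4 a^3 + 27 b^2) mod 31 = 6
-1728 * (4 a)^3 = -1728 * (4*4)^3 mod 31 = 1
j = 1 * 6^(-1) mod 31 = 26

j = 26 (mod 31)


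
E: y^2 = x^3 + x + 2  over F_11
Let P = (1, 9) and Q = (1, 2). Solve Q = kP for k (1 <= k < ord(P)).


Enumerate multiples of P until we hit Q = (1, 2):
  1P = (1, 9)
  2P = (10, 0)
  3P = (1, 2)
Match found at i = 3.

k = 3


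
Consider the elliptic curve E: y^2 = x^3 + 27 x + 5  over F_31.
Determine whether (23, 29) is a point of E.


Check whether y^2 = x^3 + 27 x + 5 (mod 31) for (x, y) = (23, 29).
LHS: y^2 = 29^2 mod 31 = 4
RHS: x^3 + 27 x + 5 = 23^3 + 27*23 + 5 mod 31 = 21
LHS != RHS

No, not on the curve


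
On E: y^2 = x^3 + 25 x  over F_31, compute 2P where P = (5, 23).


Doubling: s = (3 x1^2 + a) / (2 y1)
s = (3*5^2 + 25) / (2*23) mod 31 = 17
x3 = s^2 - 2 x1 mod 31 = 17^2 - 2*5 = 0
y3 = s (x1 - x3) - y1 mod 31 = 17 * (5 - 0) - 23 = 0

2P = (0, 0)


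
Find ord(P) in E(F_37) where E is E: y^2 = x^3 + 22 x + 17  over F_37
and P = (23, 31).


Compute successive multiples of P until we hit O:
  1P = (23, 31)
  2P = (21, 3)
  3P = (4, 13)
  4P = (11, 31)
  5P = (3, 6)
  6P = (1, 15)
  7P = (12, 14)
  8P = (5, 17)
  ... (continuing to 33P)
  33P = O

ord(P) = 33


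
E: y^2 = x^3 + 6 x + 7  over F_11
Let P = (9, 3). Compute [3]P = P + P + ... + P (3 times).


k = 3 = 11_2 (binary, LSB first: 11)
Double-and-add from P = (9, 3):
  bit 0 = 1: acc = O + (9, 3) = (9, 3)
  bit 1 = 1: acc = (9, 3) + (2, 7) = (1, 5)

3P = (1, 5)


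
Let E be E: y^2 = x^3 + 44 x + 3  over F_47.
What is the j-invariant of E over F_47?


Delta = -16(4 a^3 + 27 b^2) mod 47 = 2
-1728 * (4 a)^3 = -1728 * (4*44)^3 mod 47 = 27
j = 27 * 2^(-1) mod 47 = 37

j = 37 (mod 47)


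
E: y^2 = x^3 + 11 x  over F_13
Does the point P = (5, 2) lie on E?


Check whether y^2 = x^3 + 11 x + 0 (mod 13) for (x, y) = (5, 2).
LHS: y^2 = 2^2 mod 13 = 4
RHS: x^3 + 11 x + 0 = 5^3 + 11*5 + 0 mod 13 = 11
LHS != RHS

No, not on the curve


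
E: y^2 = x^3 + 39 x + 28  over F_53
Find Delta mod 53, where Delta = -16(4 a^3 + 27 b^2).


4 a^3 + 27 b^2 = 4*39^3 + 27*28^2 = 237276 + 21168 = 258444
Delta = -16 * (258444) = -4135104
Delta mod 53 = 9

Delta = 9 (mod 53)


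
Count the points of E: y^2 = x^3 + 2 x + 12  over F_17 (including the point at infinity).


For each x in F_17, count y with y^2 = x^3 + 2 x + 12 mod 17:
  x = 1: RHS = 15, y in [7, 10]  -> 2 point(s)
  x = 4: RHS = 16, y in [4, 13]  -> 2 point(s)
  x = 6: RHS = 2, y in [6, 11]  -> 2 point(s)
  x = 8: RHS = 13, y in [8, 9]  -> 2 point(s)
  x = 12: RHS = 13, y in [8, 9]  -> 2 point(s)
  x = 13: RHS = 8, y in [5, 12]  -> 2 point(s)
  x = 14: RHS = 13, y in [8, 9]  -> 2 point(s)
  x = 15: RHS = 0, y in [0]  -> 1 point(s)
  x = 16: RHS = 9, y in [3, 14]  -> 2 point(s)
Affine points: 17. Add the point at infinity: total = 18.

#E(F_17) = 18


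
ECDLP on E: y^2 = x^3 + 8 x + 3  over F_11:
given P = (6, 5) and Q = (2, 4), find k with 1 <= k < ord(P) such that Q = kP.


Enumerate multiples of P until we hit Q = (2, 4):
  1P = (6, 5)
  2P = (2, 4)
Match found at i = 2.

k = 2


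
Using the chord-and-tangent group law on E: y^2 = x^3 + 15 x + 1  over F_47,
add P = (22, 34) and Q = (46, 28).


P != Q, so use the chord formula.
s = (y2 - y1) / (x2 - x1) = (41) / (24) mod 47 = 35
x3 = s^2 - x1 - x2 mod 47 = 35^2 - 22 - 46 = 29
y3 = s (x1 - x3) - y1 mod 47 = 35 * (22 - 29) - 34 = 3

P + Q = (29, 3)


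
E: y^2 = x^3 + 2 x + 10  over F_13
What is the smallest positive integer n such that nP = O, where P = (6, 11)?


Compute successive multiples of P until we hit O:
  1P = (6, 11)
  2P = (0, 6)
  3P = (3, 11)
  4P = (4, 2)
  5P = (7, 4)
  6P = (10, 4)
  7P = (9, 4)
  8P = (2, 10)
  ... (continuing to 18P)
  18P = O

ord(P) = 18


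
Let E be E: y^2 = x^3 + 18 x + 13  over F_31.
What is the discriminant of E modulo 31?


4 a^3 + 27 b^2 = 4*18^3 + 27*13^2 = 23328 + 4563 = 27891
Delta = -16 * (27891) = -446256
Delta mod 31 = 20

Delta = 20 (mod 31)


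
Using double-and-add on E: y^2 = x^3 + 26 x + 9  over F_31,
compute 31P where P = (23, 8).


k = 31 = 11111_2 (binary, LSB first: 11111)
Double-and-add from P = (23, 8):
  bit 0 = 1: acc = O + (23, 8) = (23, 8)
  bit 1 = 1: acc = (23, 8) + (20, 29) = (6, 28)
  bit 2 = 1: acc = (6, 28) + (11, 18) = (18, 27)
  bit 3 = 1: acc = (18, 27) + (28, 11) = (26, 23)
  bit 4 = 1: acc = (26, 23) + (7, 10) = (8, 4)

31P = (8, 4)


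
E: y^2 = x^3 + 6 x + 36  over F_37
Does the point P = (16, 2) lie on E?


Check whether y^2 = x^3 + 6 x + 36 (mod 37) for (x, y) = (16, 2).
LHS: y^2 = 2^2 mod 37 = 4
RHS: x^3 + 6 x + 36 = 16^3 + 6*16 + 36 mod 37 = 10
LHS != RHS

No, not on the curve


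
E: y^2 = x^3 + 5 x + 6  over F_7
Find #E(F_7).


For each x in F_7, count y with y^2 = x^3 + 5 x + 6 mod 7:
  x = 5: RHS = 2, y in [3, 4]  -> 2 point(s)
  x = 6: RHS = 0, y in [0]  -> 1 point(s)
Affine points: 3. Add the point at infinity: total = 4.

#E(F_7) = 4


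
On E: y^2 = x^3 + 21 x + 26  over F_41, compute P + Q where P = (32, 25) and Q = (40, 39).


P != Q, so use the chord formula.
s = (y2 - y1) / (x2 - x1) = (14) / (8) mod 41 = 12
x3 = s^2 - x1 - x2 mod 41 = 12^2 - 32 - 40 = 31
y3 = s (x1 - x3) - y1 mod 41 = 12 * (32 - 31) - 25 = 28

P + Q = (31, 28)


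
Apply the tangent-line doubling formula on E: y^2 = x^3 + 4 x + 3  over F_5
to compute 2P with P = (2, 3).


Doubling: s = (3 x1^2 + a) / (2 y1)
s = (3*2^2 + 4) / (2*3) mod 5 = 1
x3 = s^2 - 2 x1 mod 5 = 1^2 - 2*2 = 2
y3 = s (x1 - x3) - y1 mod 5 = 1 * (2 - 2) - 3 = 2

2P = (2, 2)


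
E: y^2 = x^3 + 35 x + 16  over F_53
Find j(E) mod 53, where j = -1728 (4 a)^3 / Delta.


Delta = -16(4 a^3 + 27 b^2) mod 53 = 41
-1728 * (4 a)^3 = -1728 * (4*35)^3 mod 53 = 15
j = 15 * 41^(-1) mod 53 = 12

j = 12 (mod 53)


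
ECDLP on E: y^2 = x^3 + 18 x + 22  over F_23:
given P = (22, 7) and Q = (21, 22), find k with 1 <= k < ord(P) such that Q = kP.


Enumerate multiples of P until we hit Q = (21, 22):
  1P = (22, 7)
  2P = (10, 11)
  3P = (9, 4)
  4P = (19, 22)
  5P = (7, 10)
  6P = (6, 22)
  7P = (1, 15)
  8P = (16, 17)
  9P = (21, 22)
Match found at i = 9.

k = 9


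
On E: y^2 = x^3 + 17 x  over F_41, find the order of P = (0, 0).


Compute successive multiples of P until we hit O:
  1P = (0, 0)
  2P = O

ord(P) = 2


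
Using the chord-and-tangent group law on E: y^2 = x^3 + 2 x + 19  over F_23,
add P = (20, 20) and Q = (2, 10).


P != Q, so use the chord formula.
s = (y2 - y1) / (x2 - x1) = (13) / (5) mod 23 = 21
x3 = s^2 - x1 - x2 mod 23 = 21^2 - 20 - 2 = 5
y3 = s (x1 - x3) - y1 mod 23 = 21 * (20 - 5) - 20 = 19

P + Q = (5, 19)


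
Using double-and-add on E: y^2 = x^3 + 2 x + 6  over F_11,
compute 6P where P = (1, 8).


k = 6 = 110_2 (binary, LSB first: 011)
Double-and-add from P = (1, 8):
  bit 0 = 0: acc unchanged = O
  bit 1 = 1: acc = O + (10, 5) = (10, 5)
  bit 2 = 1: acc = (10, 5) + (5, 3) = (1, 3)

6P = (1, 3)


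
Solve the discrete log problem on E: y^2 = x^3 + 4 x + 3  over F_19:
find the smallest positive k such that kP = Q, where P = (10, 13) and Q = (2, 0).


Enumerate multiples of P until we hit Q = (2, 0):
  1P = (10, 13)
  2P = (18, 6)
  3P = (17, 5)
  4P = (3, 17)
  5P = (4, 8)
  6P = (2, 0)
Match found at i = 6.

k = 6


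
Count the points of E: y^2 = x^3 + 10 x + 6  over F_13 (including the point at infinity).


For each x in F_13, count y with y^2 = x^3 + 10 x + 6 mod 13:
  x = 1: RHS = 4, y in [2, 11]  -> 2 point(s)
  x = 5: RHS = 12, y in [5, 8]  -> 2 point(s)
  x = 6: RHS = 9, y in [3, 10]  -> 2 point(s)
  x = 7: RHS = 3, y in [4, 9]  -> 2 point(s)
  x = 8: RHS = 0, y in [0]  -> 1 point(s)
  x = 10: RHS = 1, y in [1, 12]  -> 2 point(s)
  x = 11: RHS = 4, y in [2, 11]  -> 2 point(s)
Affine points: 13. Add the point at infinity: total = 14.

#E(F_13) = 14


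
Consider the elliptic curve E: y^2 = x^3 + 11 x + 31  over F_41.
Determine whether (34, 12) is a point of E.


Check whether y^2 = x^3 + 11 x + 31 (mod 41) for (x, y) = (34, 12).
LHS: y^2 = 12^2 mod 41 = 21
RHS: x^3 + 11 x + 31 = 34^3 + 11*34 + 31 mod 41 = 21
LHS = RHS

Yes, on the curve


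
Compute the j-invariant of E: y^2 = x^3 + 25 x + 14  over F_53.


Delta = -16(4 a^3 + 27 b^2) mod 53 = 26
-1728 * (4 a)^3 = -1728 * (4*25)^3 mod 53 = 22
j = 22 * 26^(-1) mod 53 = 9

j = 9 (mod 53)


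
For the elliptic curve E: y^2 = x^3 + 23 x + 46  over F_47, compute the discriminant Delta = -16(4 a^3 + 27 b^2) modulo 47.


4 a^3 + 27 b^2 = 4*23^3 + 27*46^2 = 48668 + 57132 = 105800
Delta = -16 * (105800) = -1692800
Delta mod 47 = 46

Delta = 46 (mod 47)


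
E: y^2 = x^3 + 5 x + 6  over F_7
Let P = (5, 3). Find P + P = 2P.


Doubling: s = (3 x1^2 + a) / (2 y1)
s = (3*5^2 + 5) / (2*3) mod 7 = 4
x3 = s^2 - 2 x1 mod 7 = 4^2 - 2*5 = 6
y3 = s (x1 - x3) - y1 mod 7 = 4 * (5 - 6) - 3 = 0

2P = (6, 0)


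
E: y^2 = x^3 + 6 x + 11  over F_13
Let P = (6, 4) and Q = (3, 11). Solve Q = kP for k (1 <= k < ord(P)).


Enumerate multiples of P until we hit Q = (3, 11):
  1P = (6, 4)
  2P = (5, 7)
  3P = (11, 11)
  4P = (12, 11)
  5P = (9, 12)
  6P = (8, 8)
  7P = (3, 2)
  8P = (3, 11)
Match found at i = 8.

k = 8


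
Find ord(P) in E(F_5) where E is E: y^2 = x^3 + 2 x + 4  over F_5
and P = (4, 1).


Compute successive multiples of P until we hit O:
  1P = (4, 1)
  2P = (2, 4)
  3P = (0, 3)
  4P = (0, 2)
  5P = (2, 1)
  6P = (4, 4)
  7P = O

ord(P) = 7


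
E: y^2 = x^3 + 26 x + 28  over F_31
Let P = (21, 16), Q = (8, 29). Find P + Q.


P != Q, so use the chord formula.
s = (y2 - y1) / (x2 - x1) = (13) / (18) mod 31 = 30
x3 = s^2 - x1 - x2 mod 31 = 30^2 - 21 - 8 = 3
y3 = s (x1 - x3) - y1 mod 31 = 30 * (21 - 3) - 16 = 28

P + Q = (3, 28)


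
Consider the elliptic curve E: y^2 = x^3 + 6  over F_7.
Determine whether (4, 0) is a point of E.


Check whether y^2 = x^3 + 0 x + 6 (mod 7) for (x, y) = (4, 0).
LHS: y^2 = 0^2 mod 7 = 0
RHS: x^3 + 0 x + 6 = 4^3 + 0*4 + 6 mod 7 = 0
LHS = RHS

Yes, on the curve


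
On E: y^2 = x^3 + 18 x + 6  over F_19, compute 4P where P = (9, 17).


k = 4 = 100_2 (binary, LSB first: 001)
Double-and-add from P = (9, 17):
  bit 0 = 0: acc unchanged = O
  bit 1 = 0: acc unchanged = O
  bit 2 = 1: acc = O + (18, 14) = (18, 14)

4P = (18, 14)


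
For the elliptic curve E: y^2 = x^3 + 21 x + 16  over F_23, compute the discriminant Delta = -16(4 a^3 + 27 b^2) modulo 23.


4 a^3 + 27 b^2 = 4*21^3 + 27*16^2 = 37044 + 6912 = 43956
Delta = -16 * (43956) = -703296
Delta mod 23 = 21

Delta = 21 (mod 23)


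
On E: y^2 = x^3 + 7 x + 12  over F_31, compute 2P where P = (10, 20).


Doubling: s = (3 x1^2 + a) / (2 y1)
s = (3*10^2 + 7) / (2*20) mod 31 = 10
x3 = s^2 - 2 x1 mod 31 = 10^2 - 2*10 = 18
y3 = s (x1 - x3) - y1 mod 31 = 10 * (10 - 18) - 20 = 24

2P = (18, 24)


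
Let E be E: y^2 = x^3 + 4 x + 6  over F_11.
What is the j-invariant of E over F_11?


Delta = -16(4 a^3 + 27 b^2) mod 11 = 9
-1728 * (4 a)^3 = -1728 * (4*4)^3 mod 11 = 7
j = 7 * 9^(-1) mod 11 = 2

j = 2 (mod 11)


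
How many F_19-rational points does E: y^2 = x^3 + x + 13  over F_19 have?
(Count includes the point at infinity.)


For each x in F_19, count y with y^2 = x^3 + 1 x + 13 mod 19:
  x = 2: RHS = 4, y in [2, 17]  -> 2 point(s)
  x = 3: RHS = 5, y in [9, 10]  -> 2 point(s)
  x = 4: RHS = 5, y in [9, 10]  -> 2 point(s)
  x = 6: RHS = 7, y in [8, 11]  -> 2 point(s)
  x = 8: RHS = 1, y in [1, 18]  -> 2 point(s)
  x = 10: RHS = 16, y in [4, 15]  -> 2 point(s)
  x = 11: RHS = 6, y in [5, 14]  -> 2 point(s)
  x = 12: RHS = 5, y in [9, 10]  -> 2 point(s)
  x = 13: RHS = 0, y in [0]  -> 1 point(s)
  x = 14: RHS = 16, y in [4, 15]  -> 2 point(s)
  x = 18: RHS = 11, y in [7, 12]  -> 2 point(s)
Affine points: 21. Add the point at infinity: total = 22.

#E(F_19) = 22


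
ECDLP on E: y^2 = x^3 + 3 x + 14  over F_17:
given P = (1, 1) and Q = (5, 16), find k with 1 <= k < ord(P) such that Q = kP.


Enumerate multiples of P until we hit Q = (5, 16):
  1P = (1, 1)
  2P = (7, 15)
  3P = (5, 1)
  4P = (11, 16)
  5P = (3, 13)
  6P = (15, 0)
  7P = (3, 4)
  8P = (11, 1)
  9P = (5, 16)
Match found at i = 9.

k = 9


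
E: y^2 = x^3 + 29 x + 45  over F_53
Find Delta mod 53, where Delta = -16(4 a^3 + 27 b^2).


4 a^3 + 27 b^2 = 4*29^3 + 27*45^2 = 97556 + 54675 = 152231
Delta = -16 * (152231) = -2435696
Delta mod 53 = 25

Delta = 25 (mod 53)


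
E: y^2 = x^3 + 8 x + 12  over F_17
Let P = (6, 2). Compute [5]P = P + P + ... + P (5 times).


k = 5 = 101_2 (binary, LSB first: 101)
Double-and-add from P = (6, 2):
  bit 0 = 1: acc = O + (6, 2) = (6, 2)
  bit 1 = 0: acc unchanged = (6, 2)
  bit 2 = 1: acc = (6, 2) + (10, 2) = (1, 15)

5P = (1, 15)


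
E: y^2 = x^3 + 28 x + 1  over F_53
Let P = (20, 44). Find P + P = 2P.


Doubling: s = (3 x1^2 + a) / (2 y1)
s = (3*20^2 + 28) / (2*44) mod 53 = 26
x3 = s^2 - 2 x1 mod 53 = 26^2 - 2*20 = 0
y3 = s (x1 - x3) - y1 mod 53 = 26 * (20 - 0) - 44 = 52

2P = (0, 52)


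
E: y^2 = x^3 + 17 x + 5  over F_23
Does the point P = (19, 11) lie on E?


Check whether y^2 = x^3 + 17 x + 5 (mod 23) for (x, y) = (19, 11).
LHS: y^2 = 11^2 mod 23 = 6
RHS: x^3 + 17 x + 5 = 19^3 + 17*19 + 5 mod 23 = 11
LHS != RHS

No, not on the curve


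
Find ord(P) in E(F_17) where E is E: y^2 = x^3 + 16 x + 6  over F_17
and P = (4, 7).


Compute successive multiples of P until we hit O:
  1P = (4, 7)
  2P = (7, 6)
  3P = (8, 0)
  4P = (7, 11)
  5P = (4, 10)
  6P = O

ord(P) = 6


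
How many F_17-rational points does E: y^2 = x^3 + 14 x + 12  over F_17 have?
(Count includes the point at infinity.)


For each x in F_17, count y with y^2 = x^3 + 14 x + 12 mod 17:
  x = 3: RHS = 13, y in [8, 9]  -> 2 point(s)
  x = 4: RHS = 13, y in [8, 9]  -> 2 point(s)
  x = 9: RHS = 0, y in [0]  -> 1 point(s)
  x = 10: RHS = 13, y in [8, 9]  -> 2 point(s)
  x = 11: RHS = 1, y in [1, 16]  -> 2 point(s)
  x = 12: RHS = 4, y in [2, 15]  -> 2 point(s)
Affine points: 11. Add the point at infinity: total = 12.

#E(F_17) = 12


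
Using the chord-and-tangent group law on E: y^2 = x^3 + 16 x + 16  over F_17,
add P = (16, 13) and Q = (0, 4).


P != Q, so use the chord formula.
s = (y2 - y1) / (x2 - x1) = (8) / (1) mod 17 = 8
x3 = s^2 - x1 - x2 mod 17 = 8^2 - 16 - 0 = 14
y3 = s (x1 - x3) - y1 mod 17 = 8 * (16 - 14) - 13 = 3

P + Q = (14, 3)


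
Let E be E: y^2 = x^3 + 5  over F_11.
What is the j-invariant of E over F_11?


Delta = -16(4 a^3 + 27 b^2) mod 11 = 2
-1728 * (4 a)^3 = -1728 * (4*0)^3 mod 11 = 0
j = 0 * 2^(-1) mod 11 = 0

j = 0 (mod 11)


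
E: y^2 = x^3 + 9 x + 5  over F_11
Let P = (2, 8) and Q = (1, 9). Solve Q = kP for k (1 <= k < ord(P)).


Enumerate multiples of P until we hit Q = (1, 9):
  1P = (2, 8)
  2P = (0, 7)
  3P = (1, 9)
Match found at i = 3.

k = 3


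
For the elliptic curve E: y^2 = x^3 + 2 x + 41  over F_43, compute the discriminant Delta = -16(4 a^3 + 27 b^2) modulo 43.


4 a^3 + 27 b^2 = 4*2^3 + 27*41^2 = 32 + 45387 = 45419
Delta = -16 * (45419) = -726704
Delta mod 43 = 39

Delta = 39 (mod 43)


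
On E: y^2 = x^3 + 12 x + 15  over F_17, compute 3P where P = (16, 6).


k = 3 = 11_2 (binary, LSB first: 11)
Double-and-add from P = (16, 6):
  bit 0 = 1: acc = O + (16, 6) = (16, 6)
  bit 1 = 1: acc = (16, 6) + (11, 13) = (11, 4)

3P = (11, 4)


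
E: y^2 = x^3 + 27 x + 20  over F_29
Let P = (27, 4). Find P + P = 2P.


Doubling: s = (3 x1^2 + a) / (2 y1)
s = (3*27^2 + 27) / (2*4) mod 29 = 23
x3 = s^2 - 2 x1 mod 29 = 23^2 - 2*27 = 11
y3 = s (x1 - x3) - y1 mod 29 = 23 * (27 - 11) - 4 = 16

2P = (11, 16)


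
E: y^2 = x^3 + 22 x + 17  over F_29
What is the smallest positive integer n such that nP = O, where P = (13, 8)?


Compute successive multiples of P until we hit O:
  1P = (13, 8)
  2P = (28, 9)
  3P = (21, 5)
  4P = (11, 13)
  5P = (4, 13)
  6P = (3, 9)
  7P = (22, 19)
  8P = (27, 20)
  ... (continuing to 27P)
  27P = O

ord(P) = 27


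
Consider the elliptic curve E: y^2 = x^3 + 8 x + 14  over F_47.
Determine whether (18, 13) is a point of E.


Check whether y^2 = x^3 + 8 x + 14 (mod 47) for (x, y) = (18, 13).
LHS: y^2 = 13^2 mod 47 = 28
RHS: x^3 + 8 x + 14 = 18^3 + 8*18 + 14 mod 47 = 21
LHS != RHS

No, not on the curve


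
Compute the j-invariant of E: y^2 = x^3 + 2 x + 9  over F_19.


Delta = -16(4 a^3 + 27 b^2) mod 19 = 7
-1728 * (4 a)^3 = -1728 * (4*2)^3 mod 19 = 18
j = 18 * 7^(-1) mod 19 = 8

j = 8 (mod 19)


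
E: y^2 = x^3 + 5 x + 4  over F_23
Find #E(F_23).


For each x in F_23, count y with y^2 = x^3 + 5 x + 4 mod 23:
  x = 0: RHS = 4, y in [2, 21]  -> 2 point(s)
  x = 3: RHS = 0, y in [0]  -> 1 point(s)
  x = 5: RHS = 16, y in [4, 19]  -> 2 point(s)
  x = 8: RHS = 4, y in [2, 21]  -> 2 point(s)
  x = 13: RHS = 12, y in [9, 14]  -> 2 point(s)
  x = 14: RHS = 12, y in [9, 14]  -> 2 point(s)
  x = 15: RHS = 4, y in [2, 21]  -> 2 point(s)
  x = 19: RHS = 12, y in [9, 14]  -> 2 point(s)
  x = 20: RHS = 8, y in [10, 13]  -> 2 point(s)
  x = 21: RHS = 9, y in [3, 20]  -> 2 point(s)
Affine points: 19. Add the point at infinity: total = 20.

#E(F_23) = 20


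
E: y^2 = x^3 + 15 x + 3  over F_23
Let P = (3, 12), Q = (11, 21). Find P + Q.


P != Q, so use the chord formula.
s = (y2 - y1) / (x2 - x1) = (9) / (8) mod 23 = 4
x3 = s^2 - x1 - x2 mod 23 = 4^2 - 3 - 11 = 2
y3 = s (x1 - x3) - y1 mod 23 = 4 * (3 - 2) - 12 = 15

P + Q = (2, 15)


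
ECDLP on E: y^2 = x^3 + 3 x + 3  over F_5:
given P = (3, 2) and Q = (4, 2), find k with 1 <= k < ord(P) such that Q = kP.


Enumerate multiples of P until we hit Q = (4, 2):
  1P = (3, 2)
  2P = (4, 3)
  3P = (4, 2)
Match found at i = 3.

k = 3


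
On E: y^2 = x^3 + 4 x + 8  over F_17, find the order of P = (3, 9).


Compute successive multiples of P until we hit O:
  1P = (3, 9)
  2P = (3, 8)
  3P = O

ord(P) = 3


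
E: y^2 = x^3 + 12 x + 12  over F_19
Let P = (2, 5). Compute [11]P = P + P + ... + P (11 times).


k = 11 = 1011_2 (binary, LSB first: 1101)
Double-and-add from P = (2, 5):
  bit 0 = 1: acc = O + (2, 5) = (2, 5)
  bit 1 = 1: acc = (2, 5) + (1, 5) = (16, 14)
  bit 2 = 0: acc unchanged = (16, 14)
  bit 3 = 1: acc = (16, 14) + (14, 6) = (5, 11)

11P = (5, 11)


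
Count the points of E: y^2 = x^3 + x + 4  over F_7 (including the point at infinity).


For each x in F_7, count y with y^2 = x^3 + 1 x + 4 mod 7:
  x = 0: RHS = 4, y in [2, 5]  -> 2 point(s)
  x = 2: RHS = 0, y in [0]  -> 1 point(s)
  x = 4: RHS = 2, y in [3, 4]  -> 2 point(s)
  x = 5: RHS = 1, y in [1, 6]  -> 2 point(s)
  x = 6: RHS = 2, y in [3, 4]  -> 2 point(s)
Affine points: 9. Add the point at infinity: total = 10.

#E(F_7) = 10


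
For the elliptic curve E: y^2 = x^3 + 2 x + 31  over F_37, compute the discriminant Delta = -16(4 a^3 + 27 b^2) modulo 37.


4 a^3 + 27 b^2 = 4*2^3 + 27*31^2 = 32 + 25947 = 25979
Delta = -16 * (25979) = -415664
Delta mod 37 = 31

Delta = 31 (mod 37)


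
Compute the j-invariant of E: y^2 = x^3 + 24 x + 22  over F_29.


Delta = -16(4 a^3 + 27 b^2) mod 29 = 27
-1728 * (4 a)^3 = -1728 * (4*24)^3 mod 29 = 19
j = 19 * 27^(-1) mod 29 = 5

j = 5 (mod 29)


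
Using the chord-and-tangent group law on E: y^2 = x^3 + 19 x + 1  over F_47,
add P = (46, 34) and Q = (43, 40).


P != Q, so use the chord formula.
s = (y2 - y1) / (x2 - x1) = (6) / (44) mod 47 = 45
x3 = s^2 - x1 - x2 mod 47 = 45^2 - 46 - 43 = 9
y3 = s (x1 - x3) - y1 mod 47 = 45 * (46 - 9) - 34 = 33

P + Q = (9, 33)


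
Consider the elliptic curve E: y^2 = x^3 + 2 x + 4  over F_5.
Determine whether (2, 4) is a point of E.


Check whether y^2 = x^3 + 2 x + 4 (mod 5) for (x, y) = (2, 4).
LHS: y^2 = 4^2 mod 5 = 1
RHS: x^3 + 2 x + 4 = 2^3 + 2*2 + 4 mod 5 = 1
LHS = RHS

Yes, on the curve


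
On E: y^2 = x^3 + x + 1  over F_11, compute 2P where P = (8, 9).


Doubling: s = (3 x1^2 + a) / (2 y1)
s = (3*8^2 + 1) / (2*9) mod 11 = 4
x3 = s^2 - 2 x1 mod 11 = 4^2 - 2*8 = 0
y3 = s (x1 - x3) - y1 mod 11 = 4 * (8 - 0) - 9 = 1

2P = (0, 1)


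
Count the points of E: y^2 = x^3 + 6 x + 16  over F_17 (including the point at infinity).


For each x in F_17, count y with y^2 = x^3 + 6 x + 16 mod 17:
  x = 0: RHS = 16, y in [4, 13]  -> 2 point(s)
  x = 2: RHS = 2, y in [6, 11]  -> 2 point(s)
  x = 4: RHS = 2, y in [6, 11]  -> 2 point(s)
  x = 5: RHS = 1, y in [1, 16]  -> 2 point(s)
  x = 6: RHS = 13, y in [8, 9]  -> 2 point(s)
  x = 8: RHS = 15, y in [7, 10]  -> 2 point(s)
  x = 9: RHS = 0, y in [0]  -> 1 point(s)
  x = 11: RHS = 2, y in [6, 11]  -> 2 point(s)
  x = 13: RHS = 13, y in [8, 9]  -> 2 point(s)
  x = 15: RHS = 13, y in [8, 9]  -> 2 point(s)
  x = 16: RHS = 9, y in [3, 14]  -> 2 point(s)
Affine points: 21. Add the point at infinity: total = 22.

#E(F_17) = 22


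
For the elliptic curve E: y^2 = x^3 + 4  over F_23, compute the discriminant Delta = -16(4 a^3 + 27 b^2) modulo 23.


4 a^3 + 27 b^2 = 4*0^3 + 27*4^2 = 0 + 432 = 432
Delta = -16 * (432) = -6912
Delta mod 23 = 11

Delta = 11 (mod 23)


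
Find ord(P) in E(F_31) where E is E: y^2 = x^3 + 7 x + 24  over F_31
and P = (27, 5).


Compute successive multiples of P until we hit O:
  1P = (27, 5)
  2P = (15, 30)
  3P = (28, 10)
  4P = (1, 1)
  5P = (21, 15)
  6P = (3, 17)
  7P = (9, 17)
  8P = (23, 13)
  ... (continuing to 41P)
  41P = O

ord(P) = 41


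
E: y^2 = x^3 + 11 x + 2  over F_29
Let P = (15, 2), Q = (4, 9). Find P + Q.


P != Q, so use the chord formula.
s = (y2 - y1) / (x2 - x1) = (7) / (18) mod 29 = 2
x3 = s^2 - x1 - x2 mod 29 = 2^2 - 15 - 4 = 14
y3 = s (x1 - x3) - y1 mod 29 = 2 * (15 - 14) - 2 = 0

P + Q = (14, 0)


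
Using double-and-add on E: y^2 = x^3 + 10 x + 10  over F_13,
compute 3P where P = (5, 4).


k = 3 = 11_2 (binary, LSB first: 11)
Double-and-add from P = (5, 4):
  bit 0 = 1: acc = O + (5, 4) = (5, 4)
  bit 1 = 1: acc = (5, 4) + (6, 0) = (5, 9)

3P = (5, 9)


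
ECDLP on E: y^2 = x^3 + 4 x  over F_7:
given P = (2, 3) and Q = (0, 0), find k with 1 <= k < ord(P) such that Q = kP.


Enumerate multiples of P until we hit Q = (0, 0):
  1P = (2, 3)
  2P = (0, 0)
Match found at i = 2.

k = 2


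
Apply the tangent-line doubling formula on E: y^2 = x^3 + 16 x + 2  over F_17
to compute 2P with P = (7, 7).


Doubling: s = (3 x1^2 + a) / (2 y1)
s = (3*7^2 + 16) / (2*7) mod 17 = 8
x3 = s^2 - 2 x1 mod 17 = 8^2 - 2*7 = 16
y3 = s (x1 - x3) - y1 mod 17 = 8 * (7 - 16) - 7 = 6

2P = (16, 6)


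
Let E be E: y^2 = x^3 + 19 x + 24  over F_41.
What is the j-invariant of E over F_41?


Delta = -16(4 a^3 + 27 b^2) mod 41 = 8
-1728 * (4 a)^3 = -1728 * (4*19)^3 mod 41 = 25
j = 25 * 8^(-1) mod 41 = 39

j = 39 (mod 41)


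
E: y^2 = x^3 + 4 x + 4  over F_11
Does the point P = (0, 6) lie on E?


Check whether y^2 = x^3 + 4 x + 4 (mod 11) for (x, y) = (0, 6).
LHS: y^2 = 6^2 mod 11 = 3
RHS: x^3 + 4 x + 4 = 0^3 + 4*0 + 4 mod 11 = 4
LHS != RHS

No, not on the curve


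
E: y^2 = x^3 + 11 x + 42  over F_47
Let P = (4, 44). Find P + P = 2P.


Doubling: s = (3 x1^2 + a) / (2 y1)
s = (3*4^2 + 11) / (2*44) mod 47 = 45
x3 = s^2 - 2 x1 mod 47 = 45^2 - 2*4 = 43
y3 = s (x1 - x3) - y1 mod 47 = 45 * (4 - 43) - 44 = 34

2P = (43, 34)


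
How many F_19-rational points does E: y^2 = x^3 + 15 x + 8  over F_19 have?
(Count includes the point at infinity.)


For each x in F_19, count y with y^2 = x^3 + 15 x + 8 mod 19:
  x = 1: RHS = 5, y in [9, 10]  -> 2 point(s)
  x = 3: RHS = 4, y in [2, 17]  -> 2 point(s)
  x = 7: RHS = 0, y in [0]  -> 1 point(s)
  x = 9: RHS = 17, y in [6, 13]  -> 2 point(s)
  x = 12: RHS = 16, y in [4, 15]  -> 2 point(s)
  x = 13: RHS = 6, y in [5, 14]  -> 2 point(s)
  x = 14: RHS = 17, y in [6, 13]  -> 2 point(s)
  x = 15: RHS = 17, y in [6, 13]  -> 2 point(s)
  x = 18: RHS = 11, y in [7, 12]  -> 2 point(s)
Affine points: 17. Add the point at infinity: total = 18.

#E(F_19) = 18


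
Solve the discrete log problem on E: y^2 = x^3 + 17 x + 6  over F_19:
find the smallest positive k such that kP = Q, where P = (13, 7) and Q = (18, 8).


Enumerate multiples of P until we hit Q = (18, 8):
  1P = (13, 7)
  2P = (10, 13)
  3P = (0, 5)
  4P = (4, 9)
  5P = (18, 11)
  6P = (16, 2)
  7P = (16, 17)
  8P = (18, 8)
Match found at i = 8.

k = 8


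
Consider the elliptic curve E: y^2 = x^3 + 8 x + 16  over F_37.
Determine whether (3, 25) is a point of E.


Check whether y^2 = x^3 + 8 x + 16 (mod 37) for (x, y) = (3, 25).
LHS: y^2 = 25^2 mod 37 = 33
RHS: x^3 + 8 x + 16 = 3^3 + 8*3 + 16 mod 37 = 30
LHS != RHS

No, not on the curve


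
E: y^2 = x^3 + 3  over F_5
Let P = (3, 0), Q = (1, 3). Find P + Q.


P != Q, so use the chord formula.
s = (y2 - y1) / (x2 - x1) = (3) / (3) mod 5 = 1
x3 = s^2 - x1 - x2 mod 5 = 1^2 - 3 - 1 = 2
y3 = s (x1 - x3) - y1 mod 5 = 1 * (3 - 2) - 0 = 1

P + Q = (2, 1)


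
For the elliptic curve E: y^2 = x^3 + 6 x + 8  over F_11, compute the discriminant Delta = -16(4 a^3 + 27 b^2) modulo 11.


4 a^3 + 27 b^2 = 4*6^3 + 27*8^2 = 864 + 1728 = 2592
Delta = -16 * (2592) = -41472
Delta mod 11 = 9

Delta = 9 (mod 11)


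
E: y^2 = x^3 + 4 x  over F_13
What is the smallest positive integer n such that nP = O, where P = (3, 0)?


Compute successive multiples of P until we hit O:
  1P = (3, 0)
  2P = O

ord(P) = 2


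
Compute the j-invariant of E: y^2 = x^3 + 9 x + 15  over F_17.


Delta = -16(4 a^3 + 27 b^2) mod 17 = 15
-1728 * (4 a)^3 = -1728 * (4*9)^3 mod 17 = 14
j = 14 * 15^(-1) mod 17 = 10

j = 10 (mod 17)


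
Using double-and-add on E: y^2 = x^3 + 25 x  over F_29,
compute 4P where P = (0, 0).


k = 4 = 100_2 (binary, LSB first: 001)
Double-and-add from P = (0, 0):
  bit 0 = 0: acc unchanged = O
  bit 1 = 0: acc unchanged = O
  bit 2 = 1: acc = O + O = O

4P = O


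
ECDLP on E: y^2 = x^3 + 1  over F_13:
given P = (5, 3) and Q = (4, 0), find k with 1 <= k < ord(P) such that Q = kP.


Enumerate multiples of P until we hit Q = (4, 0):
  1P = (5, 3)
  2P = (0, 1)
  3P = (4, 0)
Match found at i = 3.

k = 3
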